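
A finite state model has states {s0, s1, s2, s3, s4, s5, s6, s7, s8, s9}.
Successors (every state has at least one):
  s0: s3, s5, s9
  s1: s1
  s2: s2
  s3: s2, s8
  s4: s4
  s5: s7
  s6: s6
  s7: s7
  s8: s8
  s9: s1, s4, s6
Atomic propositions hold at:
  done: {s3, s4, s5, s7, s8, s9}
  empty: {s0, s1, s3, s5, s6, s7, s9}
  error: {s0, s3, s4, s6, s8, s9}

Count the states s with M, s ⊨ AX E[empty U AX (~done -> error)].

6

Sat(~done) = {s0, s1, s2, s6}
Sat(~done -> error) = {s0, s3, s4, s5, s6, s7, s8, s9}
Sat(AX (~done -> error)) = {s : every successor in {s0, s3, s4, s5, s6, s7, s8, s9}} = {s0, s4, s5, s6, s7, s8}
E[empty U AX (~done -> error)]: least fixpoint, start Z0 = Sat(AX (~done -> error)) = {s0, s4, s5, s6, s7, s8}, add states in Sat(empty) with some successor in Z. Z1 = {s0, s3, s4, s5, s6, s7, s8, s9}; fixed.
Sat(E[empty U AX (~done -> error)]) = {s0, s3, s4, s5, s6, s7, s8, s9}
Sat(AX E[empty U AX (~done -> error)]) = {s : every successor in {s0, s3, s4, s5, s6, s7, s8, s9}} = {s0, s4, s5, s6, s7, s8}
|Sat(AX E[empty U AX (~done -> error)])| = |{s0, s4, s5, s6, s7, s8}| = 6.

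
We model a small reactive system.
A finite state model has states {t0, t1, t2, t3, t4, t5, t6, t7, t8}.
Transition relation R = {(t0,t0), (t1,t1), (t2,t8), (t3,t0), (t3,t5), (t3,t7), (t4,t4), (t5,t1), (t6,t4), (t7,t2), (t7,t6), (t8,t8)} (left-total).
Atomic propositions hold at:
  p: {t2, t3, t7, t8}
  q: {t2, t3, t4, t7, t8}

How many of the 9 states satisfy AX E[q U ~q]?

Sat(~q) = {t0, t1, t5, t6}
E[q U ~q]: least fixpoint, start Z0 = Sat(~q) = {t0, t1, t5, t6}, add states in Sat(q) with some successor in Z. Z1 = {t0, t1, t3, t5, t6, t7}; fixed.
Sat(E[q U ~q]) = {t0, t1, t3, t5, t6, t7}
Sat(AX E[q U ~q]) = {s : every successor in {t0, t1, t3, t5, t6, t7}} = {t0, t1, t3, t5}
|Sat(AX E[q U ~q])| = |{t0, t1, t3, t5}| = 4.

4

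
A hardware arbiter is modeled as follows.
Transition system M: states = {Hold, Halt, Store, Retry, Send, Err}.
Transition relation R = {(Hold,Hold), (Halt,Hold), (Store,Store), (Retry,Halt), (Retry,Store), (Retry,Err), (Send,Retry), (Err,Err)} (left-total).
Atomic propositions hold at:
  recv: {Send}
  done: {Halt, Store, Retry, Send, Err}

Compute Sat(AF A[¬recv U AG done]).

{Store, Err}

Sat(¬recv) = {Hold, Halt, Store, Retry, Err}
AG done: greatest fixpoint, start Z0 = {Halt, Store, Retry, Send, Err}, keep only states in Sat with every successor in Z. Z1 = {Store, Retry, Send, Err}; Z2 = {Store, Send, Err}; Z3 = {Store, Err}; fixed.
Sat(AG done) = {Store, Err}
A[¬recv U AG done]: least fixpoint, start Z0 = Sat(AG done) = {Store, Err}, add states in Sat(¬recv) with every successor in Z. Already a fixed point.
Sat(A[¬recv U AG done]) = {Store, Err}
AF A[¬recv U AG done]: least fixpoint, start Z0 = {Store, Err}, add states with every successor in Z. Already a fixed point.
Sat(AF A[¬recv U AG done]) = {Store, Err}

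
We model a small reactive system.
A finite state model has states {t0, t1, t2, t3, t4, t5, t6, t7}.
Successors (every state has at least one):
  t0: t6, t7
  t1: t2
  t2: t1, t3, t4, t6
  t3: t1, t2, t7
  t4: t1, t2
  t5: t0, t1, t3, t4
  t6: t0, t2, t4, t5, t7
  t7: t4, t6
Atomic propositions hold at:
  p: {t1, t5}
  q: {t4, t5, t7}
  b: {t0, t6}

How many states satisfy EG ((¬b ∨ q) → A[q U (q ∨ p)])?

4

Sat(¬b) = {t1, t2, t3, t4, t5, t7}
Sat(¬b ∨ q) = {t1, t2, t3, t4, t5, t7}
Sat(q ∨ p) = {t1, t4, t5, t7}
A[q U (q ∨ p)]: least fixpoint, start Z0 = Sat((q ∨ p)) = {t1, t4, t5, t7}, add states in Sat(q) with every successor in Z. Already a fixed point.
Sat(A[q U (q ∨ p)]) = {t1, t4, t5, t7}
Sat((¬b ∨ q) → A[q U (q ∨ p)]) = {t0, t1, t4, t5, t6, t7}
EG ((¬b ∨ q) → A[q U (q ∨ p)]): greatest fixpoint, start Z0 = {t0, t1, t4, t5, t6, t7}, keep only states in Sat with some successor in Z. Z1 = {t0, t4, t5, t6, t7}; Z2 = {t0, t5, t6, t7}; fixed.
Sat(EG ((¬b ∨ q) → A[q U (q ∨ p)])) = {t0, t5, t6, t7}
|Sat(EG ((¬b ∨ q) → A[q U (q ∨ p)]))| = |{t0, t5, t6, t7}| = 4.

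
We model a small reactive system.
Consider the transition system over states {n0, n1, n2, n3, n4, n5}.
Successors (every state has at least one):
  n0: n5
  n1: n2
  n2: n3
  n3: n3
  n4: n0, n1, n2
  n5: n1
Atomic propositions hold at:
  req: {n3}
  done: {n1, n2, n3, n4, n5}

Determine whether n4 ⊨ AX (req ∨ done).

Sat(req ∨ done) = {n1, n2, n3, n4, n5}
Sat(AX (req ∨ done)) = {s : every successor in {n1, n2, n3, n4, n5}} = {n0, n1, n2, n3, n5}
n4 ∉ Sat(AX (req ∨ done)) = {n0, n1, n2, n3, n5}, so the formula does not hold at n4.

No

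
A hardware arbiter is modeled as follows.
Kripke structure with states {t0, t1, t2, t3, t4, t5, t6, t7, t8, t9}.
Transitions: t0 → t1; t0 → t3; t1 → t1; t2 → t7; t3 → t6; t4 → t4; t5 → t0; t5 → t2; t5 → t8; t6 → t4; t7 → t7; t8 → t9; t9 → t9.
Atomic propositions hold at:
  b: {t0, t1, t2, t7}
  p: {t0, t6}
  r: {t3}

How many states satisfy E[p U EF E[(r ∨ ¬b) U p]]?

4

Sat(¬b) = {t3, t4, t5, t6, t8, t9}
Sat(r ∨ ¬b) = {t3, t4, t5, t6, t8, t9}
E[(r ∨ ¬b) U p]: least fixpoint, start Z0 = Sat(p) = {t0, t6}, add states in Sat(r ∨ ¬b) with some successor in Z. Z1 = {t0, t3, t5, t6}; fixed.
Sat(E[(r ∨ ¬b) U p]) = {t0, t3, t5, t6}
EF E[(r ∨ ¬b) U p]: least fixpoint, start Z0 = {t0, t3, t5, t6}, add states with some successor in Z. Already a fixed point.
Sat(EF E[(r ∨ ¬b) U p]) = {t0, t3, t5, t6}
E[p U EF E[(r ∨ ¬b) U p]]: least fixpoint, start Z0 = Sat(EF E[(r ∨ ¬b) U p]) = {t0, t3, t5, t6}, add states in Sat(p) with some successor in Z. Already a fixed point.
Sat(E[p U EF E[(r ∨ ¬b) U p]]) = {t0, t3, t5, t6}
|Sat(E[p U EF E[(r ∨ ¬b) U p]])| = |{t0, t3, t5, t6}| = 4.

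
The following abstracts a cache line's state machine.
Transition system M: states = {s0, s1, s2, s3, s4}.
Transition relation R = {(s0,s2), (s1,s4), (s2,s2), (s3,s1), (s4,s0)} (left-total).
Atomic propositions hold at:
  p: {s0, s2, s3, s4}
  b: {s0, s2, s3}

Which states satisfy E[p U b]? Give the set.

E[p U b]: least fixpoint, start Z0 = Sat(b) = {s0, s2, s3}, add states in Sat(p) with some successor in Z. Z1 = {s0, s2, s3, s4}; fixed.
Sat(E[p U b]) = {s0, s2, s3, s4}

{s0, s2, s3, s4}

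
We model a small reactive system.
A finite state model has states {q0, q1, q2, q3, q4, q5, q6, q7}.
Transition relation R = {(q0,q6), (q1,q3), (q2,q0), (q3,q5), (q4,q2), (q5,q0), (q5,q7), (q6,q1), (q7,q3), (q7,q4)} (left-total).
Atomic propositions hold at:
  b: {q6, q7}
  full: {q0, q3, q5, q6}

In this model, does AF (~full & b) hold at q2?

Sat(~full) = {q1, q2, q4, q7}
Sat(~full & b) = {q7}
AF (~full & b): least fixpoint, start Z0 = {q7}, add states with every successor in Z. Already a fixed point.
Sat(AF (~full & b)) = {q7}
q2 ∉ Sat(AF (~full & b)) = {q7}, so the formula does not hold at q2.

No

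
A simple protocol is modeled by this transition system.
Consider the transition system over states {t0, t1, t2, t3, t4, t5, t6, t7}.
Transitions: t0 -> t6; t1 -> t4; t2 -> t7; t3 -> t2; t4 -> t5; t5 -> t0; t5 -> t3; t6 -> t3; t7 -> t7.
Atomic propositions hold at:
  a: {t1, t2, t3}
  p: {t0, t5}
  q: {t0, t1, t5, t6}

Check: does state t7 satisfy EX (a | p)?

No

Sat(a | p) = {t0, t1, t2, t3, t5}
Sat(EX (a | p)) = {s : some successor in {t0, t1, t2, t3, t5}} = {t3, t4, t5, t6}
t7 ∉ Sat(EX (a | p)) = {t3, t4, t5, t6}, so the formula does not hold at t7.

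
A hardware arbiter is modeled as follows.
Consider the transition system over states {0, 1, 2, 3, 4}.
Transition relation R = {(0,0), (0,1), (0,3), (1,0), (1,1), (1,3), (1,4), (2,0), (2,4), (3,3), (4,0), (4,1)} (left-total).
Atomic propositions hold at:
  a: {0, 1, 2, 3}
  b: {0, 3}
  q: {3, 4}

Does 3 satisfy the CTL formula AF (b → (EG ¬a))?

No

Sat(¬a) = {4}
EG ¬a: greatest fixpoint, start Z0 = {4}, keep only states in Sat with some successor in Z. Z1 = ∅; fixed.
Sat(EG ¬a) = ∅
Sat(b → (EG ¬a)) = {1, 2, 4}
AF (b → (EG ¬a)): least fixpoint, start Z0 = {1, 2, 4}, add states with every successor in Z. Already a fixed point.
Sat(AF (b → (EG ¬a))) = {1, 2, 4}
3 ∉ Sat(AF (b → (EG ¬a))) = {1, 2, 4}, so the formula does not hold at 3.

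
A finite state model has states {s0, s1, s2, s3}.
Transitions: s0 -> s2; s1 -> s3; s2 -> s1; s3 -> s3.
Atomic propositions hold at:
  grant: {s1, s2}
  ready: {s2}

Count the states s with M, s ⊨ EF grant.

EF grant: least fixpoint, start Z0 = {s1, s2}, add states with some successor in Z. Z1 = {s0, s1, s2}; fixed.
Sat(EF grant) = {s0, s1, s2}
|Sat(EF grant)| = |{s0, s1, s2}| = 3.

3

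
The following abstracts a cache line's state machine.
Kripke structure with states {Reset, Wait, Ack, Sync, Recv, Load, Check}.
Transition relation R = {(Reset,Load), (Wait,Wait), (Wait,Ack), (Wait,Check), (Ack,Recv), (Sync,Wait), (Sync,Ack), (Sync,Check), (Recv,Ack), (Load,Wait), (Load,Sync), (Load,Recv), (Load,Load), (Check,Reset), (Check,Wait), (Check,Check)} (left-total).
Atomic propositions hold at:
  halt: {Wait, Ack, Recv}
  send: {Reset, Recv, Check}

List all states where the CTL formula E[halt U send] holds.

{Reset, Wait, Ack, Recv, Check}

E[halt U send]: least fixpoint, start Z0 = Sat(send) = {Reset, Recv, Check}, add states in Sat(halt) with some successor in Z. Z1 = {Reset, Wait, Ack, Recv, Check}; fixed.
Sat(E[halt U send]) = {Reset, Wait, Ack, Recv, Check}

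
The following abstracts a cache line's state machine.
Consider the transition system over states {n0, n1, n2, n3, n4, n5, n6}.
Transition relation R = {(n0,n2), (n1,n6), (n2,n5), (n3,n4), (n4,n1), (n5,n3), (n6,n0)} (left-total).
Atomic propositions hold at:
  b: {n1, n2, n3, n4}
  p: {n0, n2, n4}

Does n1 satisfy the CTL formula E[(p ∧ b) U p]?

Sat(p ∧ b) = {n2, n4}
E[(p ∧ b) U p]: least fixpoint, start Z0 = Sat(p) = {n0, n2, n4}, add states in Sat(p ∧ b) with some successor in Z. Already a fixed point.
Sat(E[(p ∧ b) U p]) = {n0, n2, n4}
n1 ∉ Sat(E[(p ∧ b) U p]) = {n0, n2, n4}, so the formula does not hold at n1.

No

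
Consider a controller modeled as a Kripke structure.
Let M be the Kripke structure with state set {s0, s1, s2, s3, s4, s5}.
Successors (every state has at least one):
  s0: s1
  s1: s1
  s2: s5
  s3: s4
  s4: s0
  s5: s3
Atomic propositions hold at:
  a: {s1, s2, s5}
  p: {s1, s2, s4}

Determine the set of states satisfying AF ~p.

{s0, s2, s3, s4, s5}

Sat(~p) = {s0, s3, s5}
AF ~p: least fixpoint, start Z0 = {s0, s3, s5}, add states with every successor in Z. Z1 = {s0, s2, s3, s4, s5}; fixed.
Sat(AF ~p) = {s0, s2, s3, s4, s5}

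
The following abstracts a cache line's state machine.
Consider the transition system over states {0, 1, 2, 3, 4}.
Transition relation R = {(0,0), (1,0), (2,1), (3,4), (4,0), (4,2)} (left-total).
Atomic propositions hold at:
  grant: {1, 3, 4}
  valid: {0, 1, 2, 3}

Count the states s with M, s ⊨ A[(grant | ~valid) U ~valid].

Sat(~valid) = {4}
Sat(grant | ~valid) = {1, 3, 4}
A[(grant | ~valid) U ~valid]: least fixpoint, start Z0 = Sat(~valid) = {4}, add states in Sat(grant | ~valid) with every successor in Z. Z1 = {3, 4}; fixed.
Sat(A[(grant | ~valid) U ~valid]) = {3, 4}
|Sat(A[(grant | ~valid) U ~valid])| = |{3, 4}| = 2.

2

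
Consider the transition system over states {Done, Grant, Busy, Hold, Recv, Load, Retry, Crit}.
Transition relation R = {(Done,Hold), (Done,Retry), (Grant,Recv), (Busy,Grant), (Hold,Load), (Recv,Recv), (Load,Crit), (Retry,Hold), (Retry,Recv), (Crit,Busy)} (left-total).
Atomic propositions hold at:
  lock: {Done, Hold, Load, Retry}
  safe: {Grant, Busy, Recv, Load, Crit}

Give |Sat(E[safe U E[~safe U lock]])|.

4

Sat(~safe) = {Done, Hold, Retry}
E[~safe U lock]: least fixpoint, start Z0 = Sat(lock) = {Done, Hold, Load, Retry}, add states in Sat(~safe) with some successor in Z. Already a fixed point.
Sat(E[~safe U lock]) = {Done, Hold, Load, Retry}
E[safe U E[~safe U lock]]: least fixpoint, start Z0 = Sat(E[~safe U lock]) = {Done, Hold, Load, Retry}, add states in Sat(safe) with some successor in Z. Already a fixed point.
Sat(E[safe U E[~safe U lock]]) = {Done, Hold, Load, Retry}
|Sat(E[safe U E[~safe U lock]])| = |{Done, Hold, Load, Retry}| = 4.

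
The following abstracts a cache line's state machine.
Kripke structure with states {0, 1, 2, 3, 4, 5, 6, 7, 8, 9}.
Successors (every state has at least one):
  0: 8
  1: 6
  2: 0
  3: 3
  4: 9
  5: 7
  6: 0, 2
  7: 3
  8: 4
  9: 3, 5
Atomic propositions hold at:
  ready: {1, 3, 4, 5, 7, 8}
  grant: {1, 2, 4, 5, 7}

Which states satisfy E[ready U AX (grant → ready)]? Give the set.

Sat(grant → ready) = {0, 1, 3, 4, 5, 6, 7, 8, 9}
Sat(AX (grant → ready)) = {s : every successor in {0, 1, 3, 4, 5, 6, 7, 8, 9}} = {0, 1, 2, 3, 4, 5, 7, 8, 9}
E[ready U AX (grant → ready)]: least fixpoint, start Z0 = Sat(AX (grant → ready)) = {0, 1, 2, 3, 4, 5, 7, 8, 9}, add states in Sat(ready) with some successor in Z. Already a fixed point.
Sat(E[ready U AX (grant → ready)]) = {0, 1, 2, 3, 4, 5, 7, 8, 9}

{0, 1, 2, 3, 4, 5, 7, 8, 9}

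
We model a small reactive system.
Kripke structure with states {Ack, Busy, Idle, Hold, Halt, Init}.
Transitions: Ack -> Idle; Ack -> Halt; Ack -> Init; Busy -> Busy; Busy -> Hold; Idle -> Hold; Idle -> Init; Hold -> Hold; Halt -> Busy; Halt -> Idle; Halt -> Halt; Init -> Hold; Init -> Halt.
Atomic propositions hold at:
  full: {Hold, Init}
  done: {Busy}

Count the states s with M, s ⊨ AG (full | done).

Sat(full | done) = {Busy, Hold, Init}
AG (full | done): greatest fixpoint, start Z0 = {Busy, Hold, Init}, keep only states in Sat with every successor in Z. Z1 = {Busy, Hold}; fixed.
Sat(AG (full | done)) = {Busy, Hold}
|Sat(AG (full | done))| = |{Busy, Hold}| = 2.

2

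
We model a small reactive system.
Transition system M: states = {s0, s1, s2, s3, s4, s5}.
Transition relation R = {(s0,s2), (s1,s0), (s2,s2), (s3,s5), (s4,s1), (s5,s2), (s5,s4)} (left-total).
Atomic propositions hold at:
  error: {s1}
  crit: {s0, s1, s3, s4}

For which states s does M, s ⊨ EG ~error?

Sat(~error) = {s0, s2, s3, s4, s5}
EG ~error: greatest fixpoint, start Z0 = {s0, s2, s3, s4, s5}, keep only states in Sat with some successor in Z. Z1 = {s0, s2, s3, s5}; fixed.
Sat(EG ~error) = {s0, s2, s3, s5}

{s0, s2, s3, s5}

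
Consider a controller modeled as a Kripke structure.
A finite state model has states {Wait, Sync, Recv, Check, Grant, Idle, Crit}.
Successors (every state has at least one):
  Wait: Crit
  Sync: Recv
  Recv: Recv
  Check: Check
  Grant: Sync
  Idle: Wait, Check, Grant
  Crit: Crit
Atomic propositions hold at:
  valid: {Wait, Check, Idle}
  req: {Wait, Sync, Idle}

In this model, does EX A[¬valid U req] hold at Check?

No

Sat(¬valid) = {Sync, Recv, Grant, Crit}
A[¬valid U req]: least fixpoint, start Z0 = Sat(req) = {Wait, Sync, Idle}, add states in Sat(¬valid) with every successor in Z. Z1 = {Wait, Sync, Grant, Idle}; fixed.
Sat(A[¬valid U req]) = {Wait, Sync, Grant, Idle}
Sat(EX A[¬valid U req]) = {s : some successor in {Wait, Sync, Grant, Idle}} = {Grant, Idle}
Check ∉ Sat(EX A[¬valid U req]) = {Grant, Idle}, so the formula does not hold at Check.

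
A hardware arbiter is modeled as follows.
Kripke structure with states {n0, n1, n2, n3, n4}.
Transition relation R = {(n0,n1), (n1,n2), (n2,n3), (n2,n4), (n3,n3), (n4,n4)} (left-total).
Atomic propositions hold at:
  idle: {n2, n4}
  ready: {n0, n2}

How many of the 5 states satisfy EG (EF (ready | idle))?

4

Sat(ready | idle) = {n0, n2, n4}
EF (ready | idle): least fixpoint, start Z0 = {n0, n2, n4}, add states with some successor in Z. Z1 = {n0, n1, n2, n4}; fixed.
Sat(EF (ready | idle)) = {n0, n1, n2, n4}
EG (EF (ready | idle)): greatest fixpoint, start Z0 = {n0, n1, n2, n4}, keep only states in Sat with some successor in Z. Already a fixed point.
Sat(EG (EF (ready | idle))) = {n0, n1, n2, n4}
|Sat(EG (EF (ready | idle)))| = |{n0, n1, n2, n4}| = 4.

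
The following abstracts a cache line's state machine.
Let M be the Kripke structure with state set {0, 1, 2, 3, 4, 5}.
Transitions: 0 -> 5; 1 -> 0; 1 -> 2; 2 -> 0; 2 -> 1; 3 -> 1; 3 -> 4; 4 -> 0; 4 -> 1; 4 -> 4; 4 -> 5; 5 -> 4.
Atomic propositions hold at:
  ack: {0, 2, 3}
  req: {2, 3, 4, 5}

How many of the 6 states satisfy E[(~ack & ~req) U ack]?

4

Sat(~ack) = {1, 4, 5}
Sat(~req) = {0, 1}
Sat(~ack & ~req) = {1}
E[(~ack & ~req) U ack]: least fixpoint, start Z0 = Sat(ack) = {0, 2, 3}, add states in Sat(~ack & ~req) with some successor in Z. Z1 = {0, 1, 2, 3}; fixed.
Sat(E[(~ack & ~req) U ack]) = {0, 1, 2, 3}
|Sat(E[(~ack & ~req) U ack])| = |{0, 1, 2, 3}| = 4.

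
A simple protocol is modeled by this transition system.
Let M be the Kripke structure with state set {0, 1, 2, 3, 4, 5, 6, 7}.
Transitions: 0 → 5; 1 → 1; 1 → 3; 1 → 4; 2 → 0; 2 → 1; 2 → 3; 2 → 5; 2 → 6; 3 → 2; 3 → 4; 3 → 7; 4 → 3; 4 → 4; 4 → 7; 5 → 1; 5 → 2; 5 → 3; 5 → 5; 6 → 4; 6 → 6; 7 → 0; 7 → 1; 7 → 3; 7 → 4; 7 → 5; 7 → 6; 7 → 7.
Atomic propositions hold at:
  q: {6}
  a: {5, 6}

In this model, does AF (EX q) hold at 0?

Sat(EX q) = {s : some successor in {6}} = {2, 6, 7}
AF (EX q): least fixpoint, start Z0 = {2, 6, 7}, add states with every successor in Z. Already a fixed point.
Sat(AF (EX q)) = {2, 6, 7}
0 ∉ Sat(AF (EX q)) = {2, 6, 7}, so the formula does not hold at 0.

No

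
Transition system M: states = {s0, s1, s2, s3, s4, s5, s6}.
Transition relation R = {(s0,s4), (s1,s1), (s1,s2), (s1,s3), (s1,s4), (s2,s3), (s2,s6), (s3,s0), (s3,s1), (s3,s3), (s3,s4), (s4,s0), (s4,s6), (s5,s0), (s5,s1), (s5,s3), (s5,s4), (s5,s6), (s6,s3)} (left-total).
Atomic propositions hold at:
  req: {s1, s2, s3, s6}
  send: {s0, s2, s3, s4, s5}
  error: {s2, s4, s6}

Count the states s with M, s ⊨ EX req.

6

Sat(EX req) = {s : some successor in {s1, s2, s3, s6}} = {s1, s2, s3, s4, s5, s6}
|Sat(EX req)| = |{s1, s2, s3, s4, s5, s6}| = 6.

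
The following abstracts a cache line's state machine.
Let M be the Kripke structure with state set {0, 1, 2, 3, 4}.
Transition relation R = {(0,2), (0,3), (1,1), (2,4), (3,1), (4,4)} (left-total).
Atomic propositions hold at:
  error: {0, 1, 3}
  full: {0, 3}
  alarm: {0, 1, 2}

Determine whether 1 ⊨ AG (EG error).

Yes

EG error: greatest fixpoint, start Z0 = {0, 1, 3}, keep only states in Sat with some successor in Z. Already a fixed point.
Sat(EG error) = {0, 1, 3}
AG (EG error): greatest fixpoint, start Z0 = {0, 1, 3}, keep only states in Sat with every successor in Z. Z1 = {1, 3}; fixed.
Sat(AG (EG error)) = {1, 3}
1 ∈ Sat(AG (EG error)) = {1, 3}, so the formula holds at 1.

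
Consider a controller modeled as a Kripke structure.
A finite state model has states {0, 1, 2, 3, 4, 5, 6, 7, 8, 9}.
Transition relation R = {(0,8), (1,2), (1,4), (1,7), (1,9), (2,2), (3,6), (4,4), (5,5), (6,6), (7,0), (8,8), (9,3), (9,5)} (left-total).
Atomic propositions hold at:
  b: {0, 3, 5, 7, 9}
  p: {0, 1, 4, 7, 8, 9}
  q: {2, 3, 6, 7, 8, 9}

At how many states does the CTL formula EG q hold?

5

EG q: greatest fixpoint, start Z0 = {2, 3, 6, 7, 8, 9}, keep only states in Sat with some successor in Z. Z1 = {2, 3, 6, 8, 9}; fixed.
Sat(EG q) = {2, 3, 6, 8, 9}
|Sat(EG q)| = |{2, 3, 6, 8, 9}| = 5.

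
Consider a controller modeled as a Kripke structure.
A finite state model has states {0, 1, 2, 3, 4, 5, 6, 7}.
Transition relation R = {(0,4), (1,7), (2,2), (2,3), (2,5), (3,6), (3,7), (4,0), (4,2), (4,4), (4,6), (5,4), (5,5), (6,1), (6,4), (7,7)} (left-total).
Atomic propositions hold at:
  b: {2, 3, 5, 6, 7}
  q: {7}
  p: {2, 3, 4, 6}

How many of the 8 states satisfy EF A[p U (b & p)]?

6

Sat(b & p) = {2, 3, 6}
A[p U (b & p)]: least fixpoint, start Z0 = Sat((b & p)) = {2, 3, 6}, add states in Sat(p) with every successor in Z. Already a fixed point.
Sat(A[p U (b & p)]) = {2, 3, 6}
EF A[p U (b & p)]: least fixpoint, start Z0 = {2, 3, 6}, add states with some successor in Z. Z1 = {2, 3, 4, 6}; Z2 = {0, 2, 3, 4, 5, 6}; fixed.
Sat(EF A[p U (b & p)]) = {0, 2, 3, 4, 5, 6}
|Sat(EF A[p U (b & p)])| = |{0, 2, 3, 4, 5, 6}| = 6.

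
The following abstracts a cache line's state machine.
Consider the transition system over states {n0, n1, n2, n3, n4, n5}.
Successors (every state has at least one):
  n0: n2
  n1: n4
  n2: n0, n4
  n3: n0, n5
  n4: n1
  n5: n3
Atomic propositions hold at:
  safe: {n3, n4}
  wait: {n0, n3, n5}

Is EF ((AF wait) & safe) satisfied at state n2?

AF wait: least fixpoint, start Z0 = {n0, n3, n5}, add states with every successor in Z. Already a fixed point.
Sat(AF wait) = {n0, n3, n5}
Sat((AF wait) & safe) = {n3}
EF ((AF wait) & safe): least fixpoint, start Z0 = {n3}, add states with some successor in Z. Z1 = {n3, n5}; fixed.
Sat(EF ((AF wait) & safe)) = {n3, n5}
n2 ∉ Sat(EF ((AF wait) & safe)) = {n3, n5}, so the formula does not hold at n2.

No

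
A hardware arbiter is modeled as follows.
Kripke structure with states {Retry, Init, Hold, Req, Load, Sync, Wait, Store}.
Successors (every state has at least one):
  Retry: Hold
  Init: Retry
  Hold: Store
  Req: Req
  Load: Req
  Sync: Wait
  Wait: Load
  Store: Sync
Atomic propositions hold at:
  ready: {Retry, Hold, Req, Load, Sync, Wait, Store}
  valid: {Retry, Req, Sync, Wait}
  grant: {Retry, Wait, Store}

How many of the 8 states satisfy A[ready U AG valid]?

AG valid: greatest fixpoint, start Z0 = {Retry, Req, Sync, Wait}, keep only states in Sat with every successor in Z. Z1 = {Req, Sync}; Z2 = {Req}; fixed.
Sat(AG valid) = {Req}
A[ready U AG valid]: least fixpoint, start Z0 = Sat(AG valid) = {Req}, add states in Sat(ready) with every successor in Z. Z1 = {Req, Load}; Z2 = {Req, Load, Wait}; Z3 = {Req, Load, Sync, Wait}; Z4 = {Req, Load, Sync, Wait, Store}; Z5 = {Hold, Req, Load, Sync, Wait, Store}; Z6 = {Retry, Hold, Req, Load, Sync, Wait, Store}; fixed.
Sat(A[ready U AG valid]) = {Retry, Hold, Req, Load, Sync, Wait, Store}
|Sat(A[ready U AG valid])| = |{Retry, Hold, Req, Load, Sync, Wait, Store}| = 7.

7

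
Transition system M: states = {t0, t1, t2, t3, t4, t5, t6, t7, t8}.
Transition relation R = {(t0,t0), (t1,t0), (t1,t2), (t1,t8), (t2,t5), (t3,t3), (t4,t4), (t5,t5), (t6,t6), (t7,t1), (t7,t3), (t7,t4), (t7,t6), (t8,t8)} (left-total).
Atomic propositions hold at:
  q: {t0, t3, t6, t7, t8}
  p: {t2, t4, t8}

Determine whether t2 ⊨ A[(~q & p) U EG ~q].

Yes

Sat(~q) = {t1, t2, t4, t5}
Sat(~q & p) = {t2, t4}
EG ~q: greatest fixpoint, start Z0 = {t1, t2, t4, t5}, keep only states in Sat with some successor in Z. Already a fixed point.
Sat(EG ~q) = {t1, t2, t4, t5}
A[(~q & p) U EG ~q]: least fixpoint, start Z0 = Sat(EG ~q) = {t1, t2, t4, t5}, add states in Sat(~q & p) with every successor in Z. Already a fixed point.
Sat(A[(~q & p) U EG ~q]) = {t1, t2, t4, t5}
t2 ∈ Sat(A[(~q & p) U EG ~q]) = {t1, t2, t4, t5}, so the formula holds at t2.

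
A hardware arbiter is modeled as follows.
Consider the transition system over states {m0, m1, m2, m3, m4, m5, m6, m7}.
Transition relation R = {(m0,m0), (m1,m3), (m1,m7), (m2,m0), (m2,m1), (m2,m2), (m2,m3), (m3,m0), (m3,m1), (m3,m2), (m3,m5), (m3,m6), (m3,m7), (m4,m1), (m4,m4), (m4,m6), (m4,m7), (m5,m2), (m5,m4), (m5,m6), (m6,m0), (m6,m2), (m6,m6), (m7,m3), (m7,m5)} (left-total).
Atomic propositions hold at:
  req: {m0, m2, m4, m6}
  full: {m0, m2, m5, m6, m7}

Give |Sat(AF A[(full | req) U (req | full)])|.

6

Sat(full | req) = {m0, m2, m4, m5, m6, m7}
Sat(req | full) = {m0, m2, m4, m5, m6, m7}
A[(full | req) U (req | full)]: least fixpoint, start Z0 = Sat((req | full)) = {m0, m2, m4, m5, m6, m7}, add states in Sat(full | req) with every successor in Z. Already a fixed point.
Sat(A[(full | req) U (req | full)]) = {m0, m2, m4, m5, m6, m7}
AF A[(full | req) U (req | full)]: least fixpoint, start Z0 = {m0, m2, m4, m5, m6, m7}, add states with every successor in Z. Already a fixed point.
Sat(AF A[(full | req) U (req | full)]) = {m0, m2, m4, m5, m6, m7}
|Sat(AF A[(full | req) U (req | full)])| = |{m0, m2, m4, m5, m6, m7}| = 6.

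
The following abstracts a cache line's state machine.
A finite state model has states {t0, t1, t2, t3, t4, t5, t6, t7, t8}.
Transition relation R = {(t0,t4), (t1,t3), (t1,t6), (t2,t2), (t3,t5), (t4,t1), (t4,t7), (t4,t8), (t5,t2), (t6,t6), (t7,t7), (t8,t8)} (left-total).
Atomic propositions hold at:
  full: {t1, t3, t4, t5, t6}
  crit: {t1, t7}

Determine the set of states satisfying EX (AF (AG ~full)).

Sat(~full) = {t0, t2, t7, t8}
AG ~full: greatest fixpoint, start Z0 = {t0, t2, t7, t8}, keep only states in Sat with every successor in Z. Z1 = {t2, t7, t8}; fixed.
Sat(AG ~full) = {t2, t7, t8}
AF (AG ~full): least fixpoint, start Z0 = {t2, t7, t8}, add states with every successor in Z. Z1 = {t2, t5, t7, t8}; Z2 = {t2, t3, t5, t7, t8}; fixed.
Sat(AF (AG ~full)) = {t2, t3, t5, t7, t8}
Sat(EX (AF (AG ~full))) = {s : some successor in {t2, t3, t5, t7, t8}} = {t1, t2, t3, t4, t5, t7, t8}

{t1, t2, t3, t4, t5, t7, t8}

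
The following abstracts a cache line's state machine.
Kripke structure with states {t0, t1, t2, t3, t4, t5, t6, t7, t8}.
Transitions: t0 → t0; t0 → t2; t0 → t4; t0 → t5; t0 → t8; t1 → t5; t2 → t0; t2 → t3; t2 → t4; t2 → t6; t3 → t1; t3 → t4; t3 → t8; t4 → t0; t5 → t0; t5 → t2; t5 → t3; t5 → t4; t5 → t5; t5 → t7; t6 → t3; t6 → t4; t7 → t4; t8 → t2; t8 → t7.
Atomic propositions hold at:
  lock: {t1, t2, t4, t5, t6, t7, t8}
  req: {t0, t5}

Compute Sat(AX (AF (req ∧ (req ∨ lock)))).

Sat(req ∨ lock) = {t0, t1, t2, t4, t5, t6, t7, t8}
Sat(req ∧ (req ∨ lock)) = {t0, t5}
AF (req ∧ (req ∨ lock)): least fixpoint, start Z0 = {t0, t5}, add states with every successor in Z. Z1 = {t0, t1, t4, t5}; Z2 = {t0, t1, t4, t5, t7}; fixed.
Sat(AF (req ∧ (req ∨ lock))) = {t0, t1, t4, t5, t7}
Sat(AX (AF (req ∧ (req ∨ lock)))) = {s : every successor in {t0, t1, t4, t5, t7}} = {t1, t4, t7}

{t1, t4, t7}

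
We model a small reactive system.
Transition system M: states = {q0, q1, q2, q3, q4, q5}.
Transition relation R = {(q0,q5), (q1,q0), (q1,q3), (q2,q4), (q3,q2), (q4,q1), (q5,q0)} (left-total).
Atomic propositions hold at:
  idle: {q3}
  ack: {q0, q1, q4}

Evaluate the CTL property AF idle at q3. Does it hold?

Yes

AF idle: least fixpoint, start Z0 = {q3}, add states with every successor in Z. Already a fixed point.
Sat(AF idle) = {q3}
q3 ∈ Sat(AF idle) = {q3}, so the formula holds at q3.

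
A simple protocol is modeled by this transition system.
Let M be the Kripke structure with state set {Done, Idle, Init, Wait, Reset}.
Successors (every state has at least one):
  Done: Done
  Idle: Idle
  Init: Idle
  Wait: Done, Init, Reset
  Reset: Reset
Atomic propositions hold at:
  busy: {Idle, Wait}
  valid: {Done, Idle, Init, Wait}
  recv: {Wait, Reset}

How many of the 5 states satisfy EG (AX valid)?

3

Sat(AX valid) = {s : every successor in {Done, Idle, Init, Wait}} = {Done, Idle, Init}
EG (AX valid): greatest fixpoint, start Z0 = {Done, Idle, Init}, keep only states in Sat with some successor in Z. Already a fixed point.
Sat(EG (AX valid)) = {Done, Idle, Init}
|Sat(EG (AX valid))| = |{Done, Idle, Init}| = 3.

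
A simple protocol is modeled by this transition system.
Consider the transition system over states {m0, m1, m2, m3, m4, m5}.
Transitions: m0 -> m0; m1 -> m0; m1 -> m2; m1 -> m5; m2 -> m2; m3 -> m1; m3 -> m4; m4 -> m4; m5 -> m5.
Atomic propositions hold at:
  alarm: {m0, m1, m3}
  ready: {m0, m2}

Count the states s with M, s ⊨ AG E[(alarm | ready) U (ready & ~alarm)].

Sat(alarm | ready) = {m0, m1, m2, m3}
Sat(~alarm) = {m2, m4, m5}
Sat(ready & ~alarm) = {m2}
E[(alarm | ready) U (ready & ~alarm)]: least fixpoint, start Z0 = Sat((ready & ~alarm)) = {m2}, add states in Sat(alarm | ready) with some successor in Z. Z1 = {m1, m2}; Z2 = {m1, m2, m3}; fixed.
Sat(E[(alarm | ready) U (ready & ~alarm)]) = {m1, m2, m3}
AG E[(alarm | ready) U (ready & ~alarm)]: greatest fixpoint, start Z0 = {m1, m2, m3}, keep only states in Sat with every successor in Z. Z1 = {m2}; fixed.
Sat(AG E[(alarm | ready) U (ready & ~alarm)]) = {m2}
|Sat(AG E[(alarm | ready) U (ready & ~alarm)])| = |{m2}| = 1.

1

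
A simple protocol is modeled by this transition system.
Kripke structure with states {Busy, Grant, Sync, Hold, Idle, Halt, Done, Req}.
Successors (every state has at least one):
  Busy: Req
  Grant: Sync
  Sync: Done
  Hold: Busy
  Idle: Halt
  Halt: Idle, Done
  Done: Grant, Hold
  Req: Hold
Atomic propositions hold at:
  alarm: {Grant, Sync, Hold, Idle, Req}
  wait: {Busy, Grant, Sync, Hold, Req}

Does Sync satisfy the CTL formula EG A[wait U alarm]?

No

A[wait U alarm]: least fixpoint, start Z0 = Sat(alarm) = {Grant, Sync, Hold, Idle, Req}, add states in Sat(wait) with every successor in Z. Z1 = {Busy, Grant, Sync, Hold, Idle, Req}; fixed.
Sat(A[wait U alarm]) = {Busy, Grant, Sync, Hold, Idle, Req}
EG A[wait U alarm]: greatest fixpoint, start Z0 = {Busy, Grant, Sync, Hold, Idle, Req}, keep only states in Sat with some successor in Z. Z1 = {Busy, Grant, Hold, Req}; Z2 = {Busy, Hold, Req}; fixed.
Sat(EG A[wait U alarm]) = {Busy, Hold, Req}
Sync ∉ Sat(EG A[wait U alarm]) = {Busy, Hold, Req}, so the formula does not hold at Sync.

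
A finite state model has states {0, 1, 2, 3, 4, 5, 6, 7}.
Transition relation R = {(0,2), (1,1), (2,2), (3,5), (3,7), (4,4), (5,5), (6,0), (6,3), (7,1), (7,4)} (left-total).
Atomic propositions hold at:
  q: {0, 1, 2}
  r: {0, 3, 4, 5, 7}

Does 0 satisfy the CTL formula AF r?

AF r: least fixpoint, start Z0 = {0, 3, 4, 5, 7}, add states with every successor in Z. Z1 = {0, 3, 4, 5, 6, 7}; fixed.
Sat(AF r) = {0, 3, 4, 5, 6, 7}
0 ∈ Sat(AF r) = {0, 3, 4, 5, 6, 7}, so the formula holds at 0.

Yes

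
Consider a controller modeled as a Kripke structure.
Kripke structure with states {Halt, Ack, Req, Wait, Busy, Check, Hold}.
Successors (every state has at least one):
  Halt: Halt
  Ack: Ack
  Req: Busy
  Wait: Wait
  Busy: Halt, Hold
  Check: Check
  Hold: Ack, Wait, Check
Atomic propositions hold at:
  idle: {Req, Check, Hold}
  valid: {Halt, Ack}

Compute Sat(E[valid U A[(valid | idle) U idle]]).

Sat(valid | idle) = {Halt, Ack, Req, Check, Hold}
A[(valid | idle) U idle]: least fixpoint, start Z0 = Sat(idle) = {Req, Check, Hold}, add states in Sat(valid | idle) with every successor in Z. Already a fixed point.
Sat(A[(valid | idle) U idle]) = {Req, Check, Hold}
E[valid U A[(valid | idle) U idle]]: least fixpoint, start Z0 = Sat(A[(valid | idle) U idle]) = {Req, Check, Hold}, add states in Sat(valid) with some successor in Z. Already a fixed point.
Sat(E[valid U A[(valid | idle) U idle]]) = {Req, Check, Hold}

{Req, Check, Hold}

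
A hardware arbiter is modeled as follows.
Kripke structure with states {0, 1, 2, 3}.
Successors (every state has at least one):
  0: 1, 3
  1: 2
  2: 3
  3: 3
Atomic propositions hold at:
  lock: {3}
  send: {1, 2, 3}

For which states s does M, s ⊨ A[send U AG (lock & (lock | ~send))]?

{1, 2, 3}

Sat(~send) = {0}
Sat(lock | ~send) = {0, 3}
Sat(lock & (lock | ~send)) = {3}
AG (lock & (lock | ~send)): greatest fixpoint, start Z0 = {3}, keep only states in Sat with every successor in Z. Already a fixed point.
Sat(AG (lock & (lock | ~send))) = {3}
A[send U AG (lock & (lock | ~send))]: least fixpoint, start Z0 = Sat(AG (lock & (lock | ~send))) = {3}, add states in Sat(send) with every successor in Z. Z1 = {2, 3}; Z2 = {1, 2, 3}; fixed.
Sat(A[send U AG (lock & (lock | ~send))]) = {1, 2, 3}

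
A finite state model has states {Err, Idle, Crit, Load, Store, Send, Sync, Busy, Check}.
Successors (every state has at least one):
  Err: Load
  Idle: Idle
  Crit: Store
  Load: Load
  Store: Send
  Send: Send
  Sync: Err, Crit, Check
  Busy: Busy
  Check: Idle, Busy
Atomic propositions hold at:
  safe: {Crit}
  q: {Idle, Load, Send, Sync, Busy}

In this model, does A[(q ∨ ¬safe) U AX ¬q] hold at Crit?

Sat(¬safe) = {Err, Idle, Load, Store, Send, Sync, Busy, Check}
Sat(q ∨ ¬safe) = {Err, Idle, Load, Store, Send, Sync, Busy, Check}
Sat(¬q) = {Err, Crit, Store, Check}
Sat(AX ¬q) = {s : every successor in {Err, Crit, Store, Check}} = {Crit, Sync}
A[(q ∨ ¬safe) U AX ¬q]: least fixpoint, start Z0 = Sat(AX ¬q) = {Crit, Sync}, add states in Sat(q ∨ ¬safe) with every successor in Z. Already a fixed point.
Sat(A[(q ∨ ¬safe) U AX ¬q]) = {Crit, Sync}
Crit ∈ Sat(A[(q ∨ ¬safe) U AX ¬q]) = {Crit, Sync}, so the formula holds at Crit.

Yes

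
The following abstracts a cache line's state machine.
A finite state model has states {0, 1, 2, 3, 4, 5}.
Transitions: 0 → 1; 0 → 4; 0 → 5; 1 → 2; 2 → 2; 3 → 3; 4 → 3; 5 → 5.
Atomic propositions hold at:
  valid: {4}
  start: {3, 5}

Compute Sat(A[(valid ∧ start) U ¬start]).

Sat(valid ∧ start) = ∅
Sat(¬start) = {0, 1, 2, 4}
A[(valid ∧ start) U ¬start]: least fixpoint, start Z0 = Sat(¬start) = {0, 1, 2, 4}, add states in Sat(valid ∧ start) with every successor in Z. Already a fixed point.
Sat(A[(valid ∧ start) U ¬start]) = {0, 1, 2, 4}

{0, 1, 2, 4}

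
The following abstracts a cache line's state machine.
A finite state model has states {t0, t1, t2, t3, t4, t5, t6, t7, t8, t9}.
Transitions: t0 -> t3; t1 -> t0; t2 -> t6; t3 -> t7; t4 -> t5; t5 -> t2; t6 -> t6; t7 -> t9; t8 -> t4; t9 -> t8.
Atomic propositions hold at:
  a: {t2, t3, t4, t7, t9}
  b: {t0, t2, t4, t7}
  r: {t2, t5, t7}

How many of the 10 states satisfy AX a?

5

Sat(AX a) = {s : every successor in {t2, t3, t4, t7, t9}} = {t0, t3, t5, t7, t8}
|Sat(AX a)| = |{t0, t3, t5, t7, t8}| = 5.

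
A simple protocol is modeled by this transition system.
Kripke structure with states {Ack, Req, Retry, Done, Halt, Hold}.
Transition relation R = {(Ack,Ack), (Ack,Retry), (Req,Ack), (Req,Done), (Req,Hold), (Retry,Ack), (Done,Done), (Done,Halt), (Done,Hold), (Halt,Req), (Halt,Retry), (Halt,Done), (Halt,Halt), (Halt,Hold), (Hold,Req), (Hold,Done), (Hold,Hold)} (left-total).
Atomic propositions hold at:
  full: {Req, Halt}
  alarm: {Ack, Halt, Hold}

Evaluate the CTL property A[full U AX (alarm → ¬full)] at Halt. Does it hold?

Sat(¬full) = {Ack, Retry, Done, Hold}
Sat(alarm → ¬full) = {Ack, Req, Retry, Done, Hold}
Sat(AX (alarm → ¬full)) = {s : every successor in {Ack, Req, Retry, Done, Hold}} = {Ack, Req, Retry, Hold}
A[full U AX (alarm → ¬full)]: least fixpoint, start Z0 = Sat(AX (alarm → ¬full)) = {Ack, Req, Retry, Hold}, add states in Sat(full) with every successor in Z. Already a fixed point.
Sat(A[full U AX (alarm → ¬full)]) = {Ack, Req, Retry, Hold}
Halt ∉ Sat(A[full U AX (alarm → ¬full)]) = {Ack, Req, Retry, Hold}, so the formula does not hold at Halt.

No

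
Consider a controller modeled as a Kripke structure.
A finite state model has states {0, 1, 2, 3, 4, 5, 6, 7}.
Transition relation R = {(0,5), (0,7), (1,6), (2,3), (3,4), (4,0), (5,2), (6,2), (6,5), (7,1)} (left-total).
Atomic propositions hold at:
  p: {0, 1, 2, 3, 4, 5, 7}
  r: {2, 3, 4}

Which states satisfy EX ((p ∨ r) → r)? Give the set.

Sat(p ∨ r) = {0, 1, 2, 3, 4, 5, 7}
Sat((p ∨ r) → r) = {2, 3, 4, 6}
Sat(EX ((p ∨ r) → r)) = {s : some successor in {2, 3, 4, 6}} = {1, 2, 3, 5, 6}

{1, 2, 3, 5, 6}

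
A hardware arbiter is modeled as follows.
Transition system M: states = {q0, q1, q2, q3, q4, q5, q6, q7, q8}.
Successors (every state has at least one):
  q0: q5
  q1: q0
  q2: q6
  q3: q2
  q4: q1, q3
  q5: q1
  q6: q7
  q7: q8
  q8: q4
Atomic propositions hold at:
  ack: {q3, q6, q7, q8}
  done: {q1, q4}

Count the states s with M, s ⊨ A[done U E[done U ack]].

5

E[done U ack]: least fixpoint, start Z0 = Sat(ack) = {q3, q6, q7, q8}, add states in Sat(done) with some successor in Z. Z1 = {q3, q4, q6, q7, q8}; fixed.
Sat(E[done U ack]) = {q3, q4, q6, q7, q8}
A[done U E[done U ack]]: least fixpoint, start Z0 = Sat(E[done U ack]) = {q3, q4, q6, q7, q8}, add states in Sat(done) with every successor in Z. Already a fixed point.
Sat(A[done U E[done U ack]]) = {q3, q4, q6, q7, q8}
|Sat(A[done U E[done U ack]])| = |{q3, q4, q6, q7, q8}| = 5.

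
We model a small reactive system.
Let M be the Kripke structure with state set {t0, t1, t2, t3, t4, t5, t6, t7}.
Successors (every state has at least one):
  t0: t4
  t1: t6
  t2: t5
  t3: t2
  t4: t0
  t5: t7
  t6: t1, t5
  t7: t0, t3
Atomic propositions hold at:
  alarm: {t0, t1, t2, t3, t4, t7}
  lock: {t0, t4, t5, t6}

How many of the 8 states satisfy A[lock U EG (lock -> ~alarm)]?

Sat(~alarm) = {t5, t6}
Sat(lock -> ~alarm) = {t1, t2, t3, t5, t6, t7}
EG (lock -> ~alarm): greatest fixpoint, start Z0 = {t1, t2, t3, t5, t6, t7}, keep only states in Sat with some successor in Z. Already a fixed point.
Sat(EG (lock -> ~alarm)) = {t1, t2, t3, t5, t6, t7}
A[lock U EG (lock -> ~alarm)]: least fixpoint, start Z0 = Sat(EG (lock -> ~alarm)) = {t1, t2, t3, t5, t6, t7}, add states in Sat(lock) with every successor in Z. Already a fixed point.
Sat(A[lock U EG (lock -> ~alarm)]) = {t1, t2, t3, t5, t6, t7}
|Sat(A[lock U EG (lock -> ~alarm)])| = |{t1, t2, t3, t5, t6, t7}| = 6.

6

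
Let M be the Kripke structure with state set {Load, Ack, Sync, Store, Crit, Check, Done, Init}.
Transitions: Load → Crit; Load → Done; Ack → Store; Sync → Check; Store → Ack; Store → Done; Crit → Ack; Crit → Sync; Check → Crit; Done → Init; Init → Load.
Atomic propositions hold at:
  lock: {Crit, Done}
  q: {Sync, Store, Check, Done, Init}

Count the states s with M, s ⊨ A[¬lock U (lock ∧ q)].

Sat(¬lock) = {Load, Ack, Sync, Store, Check, Init}
Sat(lock ∧ q) = {Done}
A[¬lock U (lock ∧ q)]: least fixpoint, start Z0 = Sat((lock ∧ q)) = {Done}, add states in Sat(¬lock) with every successor in Z. Already a fixed point.
Sat(A[¬lock U (lock ∧ q)]) = {Done}
|Sat(A[¬lock U (lock ∧ q)])| = |{Done}| = 1.

1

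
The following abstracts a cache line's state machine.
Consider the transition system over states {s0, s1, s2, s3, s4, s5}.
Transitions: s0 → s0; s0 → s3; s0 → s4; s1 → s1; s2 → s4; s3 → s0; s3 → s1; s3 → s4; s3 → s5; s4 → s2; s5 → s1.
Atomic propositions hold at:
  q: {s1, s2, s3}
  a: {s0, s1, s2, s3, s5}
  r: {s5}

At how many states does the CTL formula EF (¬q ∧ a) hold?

Sat(¬q) = {s0, s4, s5}
Sat(¬q ∧ a) = {s0, s5}
EF (¬q ∧ a): least fixpoint, start Z0 = {s0, s5}, add states with some successor in Z. Z1 = {s0, s3, s5}; fixed.
Sat(EF (¬q ∧ a)) = {s0, s3, s5}
|Sat(EF (¬q ∧ a))| = |{s0, s3, s5}| = 3.

3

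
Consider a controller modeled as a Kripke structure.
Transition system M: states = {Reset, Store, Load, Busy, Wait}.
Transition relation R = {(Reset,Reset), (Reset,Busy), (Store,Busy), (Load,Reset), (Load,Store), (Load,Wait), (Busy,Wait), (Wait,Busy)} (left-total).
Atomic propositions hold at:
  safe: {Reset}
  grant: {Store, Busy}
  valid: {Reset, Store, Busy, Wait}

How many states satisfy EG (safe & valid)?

Sat(safe & valid) = {Reset}
EG (safe & valid): greatest fixpoint, start Z0 = {Reset}, keep only states in Sat with some successor in Z. Already a fixed point.
Sat(EG (safe & valid)) = {Reset}
|Sat(EG (safe & valid))| = |{Reset}| = 1.

1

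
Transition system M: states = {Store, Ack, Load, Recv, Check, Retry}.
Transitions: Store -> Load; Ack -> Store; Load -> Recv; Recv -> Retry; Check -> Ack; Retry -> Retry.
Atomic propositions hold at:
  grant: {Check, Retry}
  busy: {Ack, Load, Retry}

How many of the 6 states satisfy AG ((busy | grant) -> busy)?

Sat(busy | grant) = {Ack, Load, Check, Retry}
Sat((busy | grant) -> busy) = {Store, Ack, Load, Recv, Retry}
AG ((busy | grant) -> busy): greatest fixpoint, start Z0 = {Store, Ack, Load, Recv, Retry}, keep only states in Sat with every successor in Z. Already a fixed point.
Sat(AG ((busy | grant) -> busy)) = {Store, Ack, Load, Recv, Retry}
|Sat(AG ((busy | grant) -> busy))| = |{Store, Ack, Load, Recv, Retry}| = 5.

5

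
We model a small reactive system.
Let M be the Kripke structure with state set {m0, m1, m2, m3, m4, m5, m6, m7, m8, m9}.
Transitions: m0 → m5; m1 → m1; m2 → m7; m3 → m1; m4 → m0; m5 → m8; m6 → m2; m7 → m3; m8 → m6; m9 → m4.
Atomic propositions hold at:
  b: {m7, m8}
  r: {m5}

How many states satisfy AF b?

AF b: least fixpoint, start Z0 = {m7, m8}, add states with every successor in Z. Z1 = {m2, m5, m7, m8}; Z2 = {m0, m2, m5, m6, m7, m8}; Z3 = {m0, m2, m4, m5, m6, m7, m8}; Z4 = {m0, m2, m4, m5, m6, m7, m8, m9}; fixed.
Sat(AF b) = {m0, m2, m4, m5, m6, m7, m8, m9}
|Sat(AF b)| = |{m0, m2, m4, m5, m6, m7, m8, m9}| = 8.

8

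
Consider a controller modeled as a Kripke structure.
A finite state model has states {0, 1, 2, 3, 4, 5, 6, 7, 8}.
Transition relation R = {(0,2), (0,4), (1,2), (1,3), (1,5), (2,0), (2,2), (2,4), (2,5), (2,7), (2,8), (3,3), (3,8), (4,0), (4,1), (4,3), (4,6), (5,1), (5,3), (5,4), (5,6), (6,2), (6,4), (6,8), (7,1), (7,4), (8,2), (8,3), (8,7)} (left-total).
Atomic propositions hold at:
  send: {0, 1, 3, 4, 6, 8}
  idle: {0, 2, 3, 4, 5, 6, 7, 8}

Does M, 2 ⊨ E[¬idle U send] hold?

Sat(¬idle) = {1}
E[¬idle U send]: least fixpoint, start Z0 = Sat(send) = {0, 1, 3, 4, 6, 8}, add states in Sat(¬idle) with some successor in Z. Already a fixed point.
Sat(E[¬idle U send]) = {0, 1, 3, 4, 6, 8}
2 ∉ Sat(E[¬idle U send]) = {0, 1, 3, 4, 6, 8}, so the formula does not hold at 2.

No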